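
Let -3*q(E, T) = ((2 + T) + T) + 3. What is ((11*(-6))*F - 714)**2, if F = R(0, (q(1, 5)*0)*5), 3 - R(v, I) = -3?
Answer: 1232100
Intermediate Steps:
q(E, T) = -5/3 - 2*T/3 (q(E, T) = -(((2 + T) + T) + 3)/3 = -((2 + 2*T) + 3)/3 = -(5 + 2*T)/3 = -5/3 - 2*T/3)
R(v, I) = 6 (R(v, I) = 3 - 1*(-3) = 3 + 3 = 6)
F = 6
((11*(-6))*F - 714)**2 = ((11*(-6))*6 - 714)**2 = (-66*6 - 714)**2 = (-396 - 714)**2 = (-1110)**2 = 1232100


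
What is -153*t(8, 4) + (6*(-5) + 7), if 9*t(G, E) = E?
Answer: -91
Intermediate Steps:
t(G, E) = E/9
-153*t(8, 4) + (6*(-5) + 7) = -17*4 + (6*(-5) + 7) = -153*4/9 + (-30 + 7) = -68 - 23 = -91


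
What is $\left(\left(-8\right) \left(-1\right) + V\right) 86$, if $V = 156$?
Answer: $14104$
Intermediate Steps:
$\left(\left(-8\right) \left(-1\right) + V\right) 86 = \left(\left(-8\right) \left(-1\right) + 156\right) 86 = \left(8 + 156\right) 86 = 164 \cdot 86 = 14104$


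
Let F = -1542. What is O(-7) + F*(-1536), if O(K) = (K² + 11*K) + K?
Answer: 2368477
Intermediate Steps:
O(K) = K² + 12*K
O(-7) + F*(-1536) = -7*(12 - 7) - 1542*(-1536) = -7*5 + 2368512 = -35 + 2368512 = 2368477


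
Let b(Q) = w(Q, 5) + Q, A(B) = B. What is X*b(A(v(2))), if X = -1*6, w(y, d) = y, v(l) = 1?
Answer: -12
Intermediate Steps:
b(Q) = 2*Q (b(Q) = Q + Q = 2*Q)
X = -6
X*b(A(v(2))) = -12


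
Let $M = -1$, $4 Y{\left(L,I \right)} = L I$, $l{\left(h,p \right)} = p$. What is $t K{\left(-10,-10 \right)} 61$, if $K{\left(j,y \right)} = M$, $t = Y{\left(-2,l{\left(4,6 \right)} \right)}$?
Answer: $183$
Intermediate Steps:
$Y{\left(L,I \right)} = \frac{I L}{4}$ ($Y{\left(L,I \right)} = \frac{L I}{4} = \frac{I L}{4}$)
$t = -3$ ($t = \frac{1}{4} \cdot 6 \left(-2\right) = -3$)
$K{\left(j,y \right)} = -1$
$t K{\left(-10,-10 \right)} 61 = \left(-3\right) \left(-1\right) 61 = 3 \cdot 61 = 183$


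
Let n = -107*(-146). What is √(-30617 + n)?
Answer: I*√14995 ≈ 122.45*I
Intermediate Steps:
n = 15622
√(-30617 + n) = √(-30617 + 15622) = √(-14995) = I*√14995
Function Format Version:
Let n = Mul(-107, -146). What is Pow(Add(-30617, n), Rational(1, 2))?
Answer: Mul(I, Pow(14995, Rational(1, 2))) ≈ Mul(122.45, I)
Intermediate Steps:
n = 15622
Pow(Add(-30617, n), Rational(1, 2)) = Pow(Add(-30617, 15622), Rational(1, 2)) = Pow(-14995, Rational(1, 2)) = Mul(I, Pow(14995, Rational(1, 2)))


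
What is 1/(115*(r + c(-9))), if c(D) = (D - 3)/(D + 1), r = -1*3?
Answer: -2/345 ≈ -0.0057971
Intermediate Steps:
r = -3
c(D) = (-3 + D)/(1 + D)
1/(115*(r + c(-9))) = 1/(115*(-3 + (-3 - 9)/(1 - 9))) = 1/(115*(-3 - 12/(-8))) = 1/(115*(-3 - 1/8*(-12))) = 1/(115*(-3 + 3/2)) = 1/(115*(-3/2)) = 1/(-345/2) = -2/345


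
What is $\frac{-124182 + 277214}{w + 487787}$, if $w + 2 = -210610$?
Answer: $\frac{153032}{277175} \approx 0.55211$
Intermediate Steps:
$w = -210612$ ($w = -2 - 210610 = -210612$)
$\frac{-124182 + 277214}{w + 487787} = \frac{-124182 + 277214}{-210612 + 487787} = \frac{153032}{277175}$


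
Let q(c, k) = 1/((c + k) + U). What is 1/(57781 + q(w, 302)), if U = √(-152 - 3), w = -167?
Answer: 1062014915/61364291604051 + I*√155/61364291604051 ≈ 1.7307e-5 + 2.0289e-13*I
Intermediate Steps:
U = I*√155 (U = √(-155) = I*√155 ≈ 12.45*I)
q(c, k) = 1/(c + k + I*√155) (q(c, k) = 1/((c + k) + I*√155) = 1/(c + k + I*√155))
1/(57781 + q(w, 302)) = 1/(57781 + 1/(-167 + 302 + I*√155)) = 1/(57781 + 1/(135 + I*√155))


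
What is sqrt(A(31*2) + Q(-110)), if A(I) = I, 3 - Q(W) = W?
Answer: 5*sqrt(7) ≈ 13.229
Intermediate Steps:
Q(W) = 3 - W
sqrt(A(31*2) + Q(-110)) = sqrt(31*2 + (3 - 1*(-110))) = sqrt(62 + (3 + 110)) = sqrt(62 + 113) = sqrt(175) = 5*sqrt(7)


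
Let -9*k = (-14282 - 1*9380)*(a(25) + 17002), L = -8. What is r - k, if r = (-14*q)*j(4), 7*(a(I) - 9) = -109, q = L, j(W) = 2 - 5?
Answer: -938347328/21 ≈ -4.4683e+7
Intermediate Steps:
j(W) = -3
q = -8
a(I) = -46/7 (a(I) = 9 + (⅐)*(-109) = 9 - 109/7 = -46/7)
r = -336 (r = -14*(-8)*(-3) = 112*(-3) = -336)
k = 938340272/21 (k = -(-14282 - 1*9380)*(-46/7 + 17002)/9 = -(-14282 - 9380)*118968/(9*7) = -(-23662)*118968/(9*7) = -⅑*(-2815020816/7) = 938340272/21 ≈ 4.4683e+7)
r - k = -336 - 1*938340272/21 = -336 - 938340272/21 = -938347328/21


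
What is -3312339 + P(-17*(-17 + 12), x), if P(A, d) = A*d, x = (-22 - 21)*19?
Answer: -3381784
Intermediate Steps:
x = -817 (x = -43*19 = -817)
-3312339 + P(-17*(-17 + 12), x) = -3312339 - 17*(-17 + 12)*(-817) = -3312339 - 17*(-5)*(-817) = -3312339 + 85*(-817) = -3312339 - 69445 = -3381784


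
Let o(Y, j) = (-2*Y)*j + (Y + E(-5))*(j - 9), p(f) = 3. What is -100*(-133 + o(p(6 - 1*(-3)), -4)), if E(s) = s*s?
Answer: 47300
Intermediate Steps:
E(s) = s²
o(Y, j) = (-9 + j)*(25 + Y) - 2*Y*j (o(Y, j) = (-2*Y)*j + (Y + (-5)²)*(j - 9) = -2*Y*j + (Y + 25)*(-9 + j) = -2*Y*j + (25 + Y)*(-9 + j) = -2*Y*j + (-9 + j)*(25 + Y) = (-9 + j)*(25 + Y) - 2*Y*j)
-100*(-133 + o(p(6 - 1*(-3)), -4)) = -100*(-133 + (-225 - 9*3 + 25*(-4) - 1*3*(-4))) = -100*(-133 + (-225 - 27 - 100 + 12)) = -100*(-133 - 340) = -100*(-473) = 47300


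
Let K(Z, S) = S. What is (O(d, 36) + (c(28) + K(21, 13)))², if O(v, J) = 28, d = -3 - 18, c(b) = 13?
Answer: 2916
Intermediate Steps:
d = -21
(O(d, 36) + (c(28) + K(21, 13)))² = (28 + (13 + 13))² = (28 + 26)² = 54² = 2916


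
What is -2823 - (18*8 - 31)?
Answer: -2936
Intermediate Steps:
-2823 - (18*8 - 31) = -2823 - (144 - 31) = -2823 - 1*113 = -2823 - 113 = -2936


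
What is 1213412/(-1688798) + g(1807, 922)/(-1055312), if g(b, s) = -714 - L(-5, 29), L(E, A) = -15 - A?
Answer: -319849187471/445552198744 ≈ -0.71787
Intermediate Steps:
g(b, s) = -670 (g(b, s) = -714 - (-15 - 1*29) = -714 - (-15 - 29) = -714 - 1*(-44) = -714 + 44 = -670)
1213412/(-1688798) + g(1807, 922)/(-1055312) = 1213412/(-1688798) - 670/(-1055312) = 1213412*(-1/1688798) - 670*(-1/1055312) = -606706/844399 + 335/527656 = -319849187471/445552198744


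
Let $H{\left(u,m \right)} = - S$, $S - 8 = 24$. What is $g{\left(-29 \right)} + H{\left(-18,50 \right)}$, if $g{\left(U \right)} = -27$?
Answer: $-59$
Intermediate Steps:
$S = 32$ ($S = 8 + 24 = 32$)
$H{\left(u,m \right)} = -32$ ($H{\left(u,m \right)} = \left(-1\right) 32 = -32$)
$g{\left(-29 \right)} + H{\left(-18,50 \right)} = -27 - 32 = -59$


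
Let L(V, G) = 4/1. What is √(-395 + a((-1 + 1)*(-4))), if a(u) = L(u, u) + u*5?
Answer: I*√391 ≈ 19.774*I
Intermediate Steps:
L(V, G) = 4 (L(V, G) = 4*1 = 4)
a(u) = 4 + 5*u (a(u) = 4 + u*5 = 4 + 5*u)
√(-395 + a((-1 + 1)*(-4))) = √(-395 + (4 + 5*((-1 + 1)*(-4)))) = √(-395 + (4 + 5*(0*(-4)))) = √(-395 + (4 + 5*0)) = √(-395 + (4 + 0)) = √(-395 + 4) = √(-391) = I*√391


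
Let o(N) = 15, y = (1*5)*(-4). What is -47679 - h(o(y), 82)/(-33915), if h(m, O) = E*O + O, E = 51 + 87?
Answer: -1617021887/33915 ≈ -47679.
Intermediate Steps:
E = 138
y = -20 (y = 5*(-4) = -20)
h(m, O) = 139*O (h(m, O) = 138*O + O = 139*O)
-47679 - h(o(y), 82)/(-33915) = -47679 - 139*82/(-33915) = -47679 - 11398*(-1)/33915 = -47679 - 1*(-11398/33915) = -47679 + 11398/33915 = -1617021887/33915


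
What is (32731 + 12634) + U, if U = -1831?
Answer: 43534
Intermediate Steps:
(32731 + 12634) + U = (32731 + 12634) - 1831 = 45365 - 1831 = 43534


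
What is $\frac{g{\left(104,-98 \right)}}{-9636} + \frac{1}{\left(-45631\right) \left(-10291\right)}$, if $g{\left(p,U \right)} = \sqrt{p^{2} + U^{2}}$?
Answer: $\frac{1}{469588621} - \frac{\sqrt{5105}}{4818} \approx -0.01483$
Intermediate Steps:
$g{\left(p,U \right)} = \sqrt{U^{2} + p^{2}}$
$\frac{g{\left(104,-98 \right)}}{-9636} + \frac{1}{\left(-45631\right) \left(-10291\right)} = \frac{\sqrt{\left(-98\right)^{2} + 104^{2}}}{-9636} + \frac{1}{\left(-45631\right) \left(-10291\right)} = \sqrt{9604 + 10816} \left(- \frac{1}{9636}\right) - - \frac{1}{469588621} = \sqrt{20420} \left(- \frac{1}{9636}\right) + \frac{1}{469588621} = 2 \sqrt{5105} \left(- \frac{1}{9636}\right) + \frac{1}{469588621} = - \frac{\sqrt{5105}}{4818} + \frac{1}{469588621} = \frac{1}{469588621} - \frac{\sqrt{5105}}{4818}$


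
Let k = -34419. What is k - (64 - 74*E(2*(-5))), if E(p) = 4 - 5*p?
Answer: -30487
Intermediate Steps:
k - (64 - 74*E(2*(-5))) = -34419 - (64 - 74*(4 - 10*(-5))) = -34419 - (64 - 74*(4 - 5*(-10))) = -34419 - (64 - 74*(4 + 50)) = -34419 - (64 - 74*54) = -34419 - (64 - 3996) = -34419 - 1*(-3932) = -34419 + 3932 = -30487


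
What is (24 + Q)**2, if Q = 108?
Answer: 17424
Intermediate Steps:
(24 + Q)**2 = (24 + 108)**2 = 132**2 = 17424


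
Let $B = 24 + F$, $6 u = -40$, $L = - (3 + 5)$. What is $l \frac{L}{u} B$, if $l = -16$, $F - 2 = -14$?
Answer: $- \frac{1152}{5} \approx -230.4$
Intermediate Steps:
$F = -12$ ($F = 2 - 14 = -12$)
$L = -8$ ($L = \left(-1\right) 8 = -8$)
$u = - \frac{20}{3}$ ($u = \frac{1}{6} \left(-40\right) = - \frac{20}{3} \approx -6.6667$)
$B = 12$ ($B = 24 - 12 = 12$)
$l \frac{L}{u} B = - 16 \left(- \frac{8}{- \frac{20}{3}}\right) 12 = - 16 \left(\left(-8\right) \left(- \frac{3}{20}\right)\right) 12 = \left(-16\right) \frac{6}{5} \cdot 12 = \left(- \frac{96}{5}\right) 12 = - \frac{1152}{5}$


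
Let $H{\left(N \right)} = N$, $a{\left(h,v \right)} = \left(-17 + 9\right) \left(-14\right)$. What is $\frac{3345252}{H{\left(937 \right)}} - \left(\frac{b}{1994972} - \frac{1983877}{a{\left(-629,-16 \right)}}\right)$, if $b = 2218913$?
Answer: $\frac{159130669279353}{7477155056} \approx 21282.0$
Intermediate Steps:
$a{\left(h,v \right)} = 112$ ($a{\left(h,v \right)} = \left(-8\right) \left(-14\right) = 112$)
$\frac{3345252}{H{\left(937 \right)}} - \left(\frac{b}{1994972} - \frac{1983877}{a{\left(-629,-16 \right)}}\right) = \frac{3345252}{937} - \left(\frac{2218913}{1994972} - \frac{1983877}{112}\right) = 3345252 \cdot \frac{1}{937} - \left(2218913 \cdot \frac{1}{1994972} - \frac{283411}{16}\right) = \frac{3345252}{937} - \left(\frac{2218913}{1994972} - \frac{283411}{16}\right) = \frac{3345252}{937} - - \frac{141340376721}{7979888} = \frac{3345252}{937} + \frac{141340376721}{7979888} = \frac{159130669279353}{7477155056}$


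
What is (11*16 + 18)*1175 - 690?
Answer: 227260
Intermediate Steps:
(11*16 + 18)*1175 - 690 = (176 + 18)*1175 - 690 = 194*1175 - 690 = 227950 - 690 = 227260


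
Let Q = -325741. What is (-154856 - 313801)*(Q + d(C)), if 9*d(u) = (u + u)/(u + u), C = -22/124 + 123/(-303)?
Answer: 152660747764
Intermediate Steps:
C = -3653/6262 (C = -22*1/124 + 123*(-1/303) = -11/62 - 41/101 = -3653/6262 ≈ -0.58336)
d(u) = 1/9 (d(u) = ((u + u)/(u + u))/9 = ((2*u)/((2*u)))/9 = ((2*u)*(1/(2*u)))/9 = (1/9)*1 = 1/9)
(-154856 - 313801)*(Q + d(C)) = (-154856 - 313801)*(-325741 + 1/9) = -468657*(-2931668/9) = 152660747764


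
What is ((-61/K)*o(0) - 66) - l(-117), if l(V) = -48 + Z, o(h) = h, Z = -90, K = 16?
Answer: 72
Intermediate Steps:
l(V) = -138 (l(V) = -48 - 90 = -138)
((-61/K)*o(0) - 66) - l(-117) = (-61/16*0 - 66) - 1*(-138) = (-61*1/16*0 - 66) + 138 = (-61/16*0 - 66) + 138 = (0 - 66) + 138 = -66 + 138 = 72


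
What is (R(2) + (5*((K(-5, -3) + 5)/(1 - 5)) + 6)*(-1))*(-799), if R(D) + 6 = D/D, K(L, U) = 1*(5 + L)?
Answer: 15181/4 ≈ 3795.3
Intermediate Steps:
K(L, U) = 5 + L
R(D) = -5 (R(D) = -6 + D/D = -6 + 1 = -5)
(R(2) + (5*((K(-5, -3) + 5)/(1 - 5)) + 6)*(-1))*(-799) = (-5 + (5*(((5 - 5) + 5)/(1 - 5)) + 6)*(-1))*(-799) = (-5 + (5*((0 + 5)/(-4)) + 6)*(-1))*(-799) = (-5 + (5*(5*(-1/4)) + 6)*(-1))*(-799) = (-5 + (5*(-5/4) + 6)*(-1))*(-799) = (-5 + (-25/4 + 6)*(-1))*(-799) = (-5 - 1/4*(-1))*(-799) = (-5 + 1/4)*(-799) = -19/4*(-799) = 15181/4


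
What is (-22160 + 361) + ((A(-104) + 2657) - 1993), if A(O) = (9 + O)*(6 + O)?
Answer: -11825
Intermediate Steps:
A(O) = (6 + O)*(9 + O)
(-22160 + 361) + ((A(-104) + 2657) - 1993) = (-22160 + 361) + (((54 + (-104)² + 15*(-104)) + 2657) - 1993) = -21799 + (((54 + 10816 - 1560) + 2657) - 1993) = -21799 + ((9310 + 2657) - 1993) = -21799 + (11967 - 1993) = -21799 + 9974 = -11825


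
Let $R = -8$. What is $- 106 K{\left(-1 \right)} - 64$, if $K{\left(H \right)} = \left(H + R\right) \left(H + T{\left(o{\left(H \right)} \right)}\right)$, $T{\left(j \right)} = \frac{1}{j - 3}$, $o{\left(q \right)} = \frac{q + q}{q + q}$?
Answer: $-1495$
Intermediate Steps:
$o{\left(q \right)} = 1$ ($o{\left(q \right)} = \frac{2 q}{2 q} = 2 q \frac{1}{2 q} = 1$)
$T{\left(j \right)} = \frac{1}{-3 + j}$
$K{\left(H \right)} = \left(-8 + H\right) \left(- \frac{1}{2} + H\right)$ ($K{\left(H \right)} = \left(H - 8\right) \left(H + \frac{1}{-3 + 1}\right) = \left(-8 + H\right) \left(H + \frac{1}{-2}\right) = \left(-8 + H\right) \left(H - \frac{1}{2}\right) = \left(-8 + H\right) \left(- \frac{1}{2} + H\right)$)
$- 106 K{\left(-1 \right)} - 64 = - 106 \left(4 + \left(-1\right)^{2} - - \frac{17}{2}\right) - 64 = - 106 \left(4 + 1 + \frac{17}{2}\right) - 64 = \left(-106\right) \frac{27}{2} - 64 = -1431 - 64 = -1495$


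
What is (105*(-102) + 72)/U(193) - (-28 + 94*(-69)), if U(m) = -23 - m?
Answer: 26253/4 ≈ 6563.3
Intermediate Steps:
(105*(-102) + 72)/U(193) - (-28 + 94*(-69)) = (105*(-102) + 72)/(-23 - 1*193) - (-28 + 94*(-69)) = (-10710 + 72)/(-23 - 193) - (-28 - 6486) = -10638/(-216) - 1*(-6514) = -10638*(-1/216) + 6514 = 197/4 + 6514 = 26253/4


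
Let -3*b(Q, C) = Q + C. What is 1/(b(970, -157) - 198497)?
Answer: -1/198768 ≈ -5.0310e-6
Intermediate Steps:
b(Q, C) = -C/3 - Q/3 (b(Q, C) = -(Q + C)/3 = -(C + Q)/3 = -C/3 - Q/3)
1/(b(970, -157) - 198497) = 1/((-⅓*(-157) - ⅓*970) - 198497) = 1/((157/3 - 970/3) - 198497) = 1/(-271 - 198497) = 1/(-198768) = -1/198768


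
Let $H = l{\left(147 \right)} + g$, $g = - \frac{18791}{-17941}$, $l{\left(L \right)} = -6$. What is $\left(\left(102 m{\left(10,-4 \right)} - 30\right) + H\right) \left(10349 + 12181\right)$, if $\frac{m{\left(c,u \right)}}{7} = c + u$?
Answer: $\frac{1717510542270}{17941} \approx 9.5731 \cdot 10^{7}$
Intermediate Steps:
$g = \frac{18791}{17941}$ ($g = \left(-18791\right) \left(- \frac{1}{17941}\right) = \frac{18791}{17941} \approx 1.0474$)
$m{\left(c,u \right)} = 7 c + 7 u$ ($m{\left(c,u \right)} = 7 \left(c + u\right) = 7 c + 7 u$)
$H = - \frac{88855}{17941}$ ($H = -6 + \frac{18791}{17941} = - \frac{88855}{17941} \approx -4.9526$)
$\left(\left(102 m{\left(10,-4 \right)} - 30\right) + H\right) \left(10349 + 12181\right) = \left(\left(102 \left(7 \cdot 10 + 7 \left(-4\right)\right) - 30\right) - \frac{88855}{17941}\right) \left(10349 + 12181\right) = \left(\left(102 \left(70 - 28\right) - 30\right) - \frac{88855}{17941}\right) 22530 = \left(\left(102 \cdot 42 - 30\right) - \frac{88855}{17941}\right) 22530 = \left(\left(4284 - 30\right) - \frac{88855}{17941}\right) 22530 = \left(4254 - \frac{88855}{17941}\right) 22530 = \frac{76232159}{17941} \cdot 22530 = \frac{1717510542270}{17941}$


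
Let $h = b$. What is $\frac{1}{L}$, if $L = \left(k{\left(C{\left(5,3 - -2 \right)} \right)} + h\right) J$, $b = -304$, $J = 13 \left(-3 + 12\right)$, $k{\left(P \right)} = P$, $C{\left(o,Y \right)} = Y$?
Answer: $- \frac{1}{34983} \approx -2.8585 \cdot 10^{-5}$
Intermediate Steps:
$J = 117$ ($J = 13 \cdot 9 = 117$)
$h = -304$
$L = -34983$ ($L = \left(\left(3 - -2\right) - 304\right) 117 = \left(\left(3 + 2\right) - 304\right) 117 = \left(5 - 304\right) 117 = \left(-299\right) 117 = -34983$)
$\frac{1}{L} = \frac{1}{-34983} = - \frac{1}{34983}$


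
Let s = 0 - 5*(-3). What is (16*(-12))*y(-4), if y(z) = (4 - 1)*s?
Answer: -8640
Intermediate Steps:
s = 15 (s = 0 + 15 = 15)
y(z) = 45 (y(z) = (4 - 1)*15 = 3*15 = 45)
(16*(-12))*y(-4) = (16*(-12))*45 = -192*45 = -8640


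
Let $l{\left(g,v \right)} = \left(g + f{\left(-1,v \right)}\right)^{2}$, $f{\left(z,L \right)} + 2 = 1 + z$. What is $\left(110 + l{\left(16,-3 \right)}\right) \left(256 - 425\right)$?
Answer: $-51714$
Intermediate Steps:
$f{\left(z,L \right)} = -1 + z$ ($f{\left(z,L \right)} = -2 + \left(1 + z\right) = -1 + z$)
$l{\left(g,v \right)} = \left(-2 + g\right)^{2}$ ($l{\left(g,v \right)} = \left(g - 2\right)^{2} = \left(-2 + g\right)^{2}$)
$\left(110 + l{\left(16,-3 \right)}\right) \left(256 - 425\right) = \left(110 + \left(-2 + 16\right)^{2}\right) \left(256 - 425\right) = \left(110 + 14^{2}\right) \left(-169\right) = \left(110 + 196\right) \left(-169\right) = 306 \left(-169\right) = -51714$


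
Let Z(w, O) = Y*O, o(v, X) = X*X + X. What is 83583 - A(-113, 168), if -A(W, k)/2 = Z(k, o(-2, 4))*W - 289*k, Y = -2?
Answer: -4481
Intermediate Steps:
o(v, X) = X + X² (o(v, X) = X² + X = X + X²)
Z(w, O) = -2*O
A(W, k) = 80*W + 578*k (A(W, k) = -2*((-8*(1 + 4))*W - 289*k) = -2*((-8*5)*W - 289*k) = -2*((-2*20)*W - 289*k) = -2*(-40*W - 289*k) = -2*(-289*k - 40*W) = 80*W + 578*k)
83583 - A(-113, 168) = 83583 - (80*(-113) + 578*168) = 83583 - (-9040 + 97104) = 83583 - 1*88064 = 83583 - 88064 = -4481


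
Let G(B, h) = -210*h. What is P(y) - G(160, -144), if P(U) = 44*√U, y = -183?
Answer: -30240 + 44*I*√183 ≈ -30240.0 + 595.22*I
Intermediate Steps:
P(y) - G(160, -144) = 44*√(-183) - (-210)*(-144) = 44*(I*√183) - 1*30240 = 44*I*√183 - 30240 = -30240 + 44*I*√183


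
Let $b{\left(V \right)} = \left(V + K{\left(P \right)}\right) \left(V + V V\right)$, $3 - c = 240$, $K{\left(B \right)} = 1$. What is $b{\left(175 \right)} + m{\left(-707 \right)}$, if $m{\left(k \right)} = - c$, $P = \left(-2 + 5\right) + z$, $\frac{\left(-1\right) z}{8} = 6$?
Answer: $5421037$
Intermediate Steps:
$z = -48$ ($z = \left(-8\right) 6 = -48$)
$P = -45$ ($P = \left(-2 + 5\right) - 48 = 3 - 48 = -45$)
$c = -237$ ($c = 3 - 240 = -237$)
$m{\left(k \right)} = 237$ ($m{\left(k \right)} = \left(-1\right) \left(-237\right) = 237$)
$b{\left(V \right)} = \left(1 + V\right) \left(V + V^{2}\right)$ ($b{\left(V \right)} = \left(V + 1\right) \left(V + V V\right) = \left(1 + V\right) \left(V + V^{2}\right)$)
$b{\left(175 \right)} + m{\left(-707 \right)} = 175 \left(1 + 175^{2} + 2 \cdot 175\right) + 237 = 175 \left(1 + 30625 + 350\right) + 237 = 175 \cdot 30976 + 237 = 5420800 + 237 = 5421037$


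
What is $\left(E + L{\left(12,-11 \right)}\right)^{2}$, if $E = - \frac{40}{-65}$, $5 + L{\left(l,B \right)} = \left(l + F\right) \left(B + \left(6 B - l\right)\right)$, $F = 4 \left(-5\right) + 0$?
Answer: $\frac{84621601}{169} \approx 5.0072 \cdot 10^{5}$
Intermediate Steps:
$F = -20$ ($F = -20 + 0 = -20$)
$L{\left(l,B \right)} = -5 + \left(-20 + l\right) \left(- l + 7 B\right)$ ($L{\left(l,B \right)} = -5 + \left(l - 20\right) \left(B + \left(6 B - l\right)\right) = -5 + \left(-20 + l\right) \left(B + \left(- l + 6 B\right)\right) = -5 + \left(-20 + l\right) \left(- l + 7 B\right)$)
$E = \frac{8}{13}$ ($E = \left(-40\right) \left(- \frac{1}{65}\right) = \frac{8}{13} \approx 0.61539$)
$\left(E + L{\left(12,-11 \right)}\right)^{2} = \left(\frac{8}{13} - \left(-1631 + 924\right)\right)^{2} = \left(\frac{8}{13} - -707\right)^{2} = \left(\frac{8}{13} + 707\right)^{2} = \left(\frac{9199}{13}\right)^{2} = \frac{84621601}{169}$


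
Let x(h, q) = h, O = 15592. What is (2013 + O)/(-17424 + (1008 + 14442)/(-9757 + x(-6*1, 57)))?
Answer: -171877615/170125962 ≈ -1.0103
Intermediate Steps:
(2013 + O)/(-17424 + (1008 + 14442)/(-9757 + x(-6*1, 57))) = (2013 + 15592)/(-17424 + (1008 + 14442)/(-9757 - 6*1)) = 17605/(-17424 + 15450/(-9757 - 6)) = 17605/(-17424 + 15450/(-9763)) = 17605/(-17424 + 15450*(-1/9763)) = 17605/(-17424 - 15450/9763) = 17605/(-170125962/9763) = 17605*(-9763/170125962) = -171877615/170125962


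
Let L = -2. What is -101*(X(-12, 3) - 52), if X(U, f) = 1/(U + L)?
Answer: 73629/14 ≈ 5259.2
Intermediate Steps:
X(U, f) = 1/(-2 + U) (X(U, f) = 1/(U - 2) = 1/(-2 + U))
-101*(X(-12, 3) - 52) = -101*(1/(-2 - 12) - 52) = -101*(1/(-14) - 52) = -101*(-1/14 - 52) = -101*(-729/14) = 73629/14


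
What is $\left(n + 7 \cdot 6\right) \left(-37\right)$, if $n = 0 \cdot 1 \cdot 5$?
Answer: $-1554$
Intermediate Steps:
$n = 0$ ($n = 0 \cdot 5 = 0$)
$\left(n + 7 \cdot 6\right) \left(-37\right) = \left(0 + 7 \cdot 6\right) \left(-37\right) = \left(0 + 42\right) \left(-37\right) = 42 \left(-37\right) = -1554$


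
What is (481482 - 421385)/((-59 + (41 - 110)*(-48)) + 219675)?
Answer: 60097/222928 ≈ 0.26958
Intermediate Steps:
(481482 - 421385)/((-59 + (41 - 110)*(-48)) + 219675) = 60097/((-59 - 69*(-48)) + 219675) = 60097/((-59 + 3312) + 219675) = 60097/(3253 + 219675) = 60097/222928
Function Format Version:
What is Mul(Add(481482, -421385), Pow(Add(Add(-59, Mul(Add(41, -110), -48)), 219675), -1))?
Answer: Rational(60097, 222928) ≈ 0.26958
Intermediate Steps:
Mul(Add(481482, -421385), Pow(Add(Add(-59, Mul(Add(41, -110), -48)), 219675), -1)) = Mul(60097, Pow(Add(Add(-59, Mul(-69, -48)), 219675), -1)) = Mul(60097, Pow(Add(Add(-59, 3312), 219675), -1)) = Mul(60097, Pow(Add(3253, 219675), -1)) = Mul(60097, Pow(222928, -1)) = Mul(60097, Rational(1, 222928)) = Rational(60097, 222928)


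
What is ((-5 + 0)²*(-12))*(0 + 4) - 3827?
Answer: -5027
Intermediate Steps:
((-5 + 0)²*(-12))*(0 + 4) - 3827 = ((-5)²*(-12))*4 - 3827 = (25*(-12))*4 - 3827 = -300*4 - 3827 = -1200 - 3827 = -5027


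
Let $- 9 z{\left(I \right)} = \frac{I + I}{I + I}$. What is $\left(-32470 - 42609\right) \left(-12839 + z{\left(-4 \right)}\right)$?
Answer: $\frac{8675528608}{9} \approx 9.6395 \cdot 10^{8}$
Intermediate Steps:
$z{\left(I \right)} = - \frac{1}{9}$ ($z{\left(I \right)} = - \frac{\left(I + I\right) \frac{1}{I + I}}{9} = - \frac{2 I \frac{1}{2 I}}{9} = \left(- \frac{1}{9}\right) 1 = - \frac{1}{9}$)
$\left(-32470 - 42609\right) \left(-12839 + z{\left(-4 \right)}\right) = \left(-32470 - 42609\right) \left(-12839 - \frac{1}{9}\right) = \left(-75079\right) \left(- \frac{115552}{9}\right) = \frac{8675528608}{9}$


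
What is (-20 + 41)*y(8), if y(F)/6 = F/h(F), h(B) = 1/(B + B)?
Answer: 16128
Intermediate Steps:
h(B) = 1/(2*B)
y(F) = 12*F**2 (y(F) = 6*(F/((1/(2*F)))) = 6*(F*(2*F)) = 6*(2*F**2) = 12*F**2)
(-20 + 41)*y(8) = (-20 + 41)*(12*8**2) = 21*(12*64) = 21*768 = 16128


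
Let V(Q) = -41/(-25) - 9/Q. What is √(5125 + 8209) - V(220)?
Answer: -1759/1100 + √13334 ≈ 113.87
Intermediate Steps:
V(Q) = 41/25 - 9/Q (V(Q) = -41*(-1/25) - 9/Q = 41/25 - 9/Q)
√(5125 + 8209) - V(220) = √(5125 + 8209) - (41/25 - 9/220) = √13334 - (41/25 - 9*1/220) = √13334 - (41/25 - 9/220) = √13334 - 1*1759/1100 = √13334 - 1759/1100 = -1759/1100 + √13334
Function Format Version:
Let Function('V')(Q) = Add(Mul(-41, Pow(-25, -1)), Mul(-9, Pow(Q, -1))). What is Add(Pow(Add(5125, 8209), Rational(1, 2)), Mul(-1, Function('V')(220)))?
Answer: Add(Rational(-1759, 1100), Pow(13334, Rational(1, 2))) ≈ 113.87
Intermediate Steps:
Function('V')(Q) = Add(Rational(41, 25), Mul(-9, Pow(Q, -1))) (Function('V')(Q) = Add(Mul(-41, Rational(-1, 25)), Mul(-9, Pow(Q, -1))) = Add(Rational(41, 25), Mul(-9, Pow(Q, -1))))
Add(Pow(Add(5125, 8209), Rational(1, 2)), Mul(-1, Function('V')(220))) = Add(Pow(Add(5125, 8209), Rational(1, 2)), Mul(-1, Add(Rational(41, 25), Mul(-9, Pow(220, -1))))) = Add(Pow(13334, Rational(1, 2)), Mul(-1, Add(Rational(41, 25), Mul(-9, Rational(1, 220))))) = Add(Pow(13334, Rational(1, 2)), Mul(-1, Add(Rational(41, 25), Rational(-9, 220)))) = Add(Pow(13334, Rational(1, 2)), Mul(-1, Rational(1759, 1100))) = Add(Pow(13334, Rational(1, 2)), Rational(-1759, 1100)) = Add(Rational(-1759, 1100), Pow(13334, Rational(1, 2)))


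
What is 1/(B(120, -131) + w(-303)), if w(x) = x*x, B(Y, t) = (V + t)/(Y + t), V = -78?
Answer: 1/91828 ≈ 1.0890e-5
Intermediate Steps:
B(Y, t) = (-78 + t)/(Y + t)
w(x) = x²
1/(B(120, -131) + w(-303)) = 1/((-78 - 131)/(120 - 131) + (-303)²) = 1/(-209/(-11) + 91809) = 1/(-1/11*(-209) + 91809) = 1/(19 + 91809) = 1/91828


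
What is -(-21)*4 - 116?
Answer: -32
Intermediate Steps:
-(-21)*4 - 116 = -21*(-4) - 116 = 84 - 116 = -32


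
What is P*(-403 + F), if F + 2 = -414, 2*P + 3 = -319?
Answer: 131859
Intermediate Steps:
P = -161 (P = -3/2 + (½)*(-319) = -3/2 - 319/2 = -161)
F = -416 (F = -2 - 414 = -416)
P*(-403 + F) = -161*(-403 - 416) = -161*(-819) = 131859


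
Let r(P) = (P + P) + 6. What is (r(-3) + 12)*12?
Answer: 144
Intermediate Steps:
r(P) = 6 + 2*P (r(P) = 2*P + 6 = 6 + 2*P)
(r(-3) + 12)*12 = ((6 + 2*(-3)) + 12)*12 = ((6 - 6) + 12)*12 = (0 + 12)*12 = 12*12 = 144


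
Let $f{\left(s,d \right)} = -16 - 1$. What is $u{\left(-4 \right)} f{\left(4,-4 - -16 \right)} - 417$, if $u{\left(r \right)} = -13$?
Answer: $-196$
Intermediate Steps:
$f{\left(s,d \right)} = -17$
$u{\left(-4 \right)} f{\left(4,-4 - -16 \right)} - 417 = \left(-13\right) \left(-17\right) - 417 = 221 - 417 = -196$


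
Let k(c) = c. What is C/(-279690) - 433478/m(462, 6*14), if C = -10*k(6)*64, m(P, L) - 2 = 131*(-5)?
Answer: 4041398978/6087919 ≈ 663.84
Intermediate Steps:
m(P, L) = -653 (m(P, L) = 2 + 131*(-5) = 2 - 655 = -653)
C = -3840 (C = -10*6*64 = -60*64 = -3840)
C/(-279690) - 433478/m(462, 6*14) = -3840/(-279690) - 433478/(-653) = -3840*(-1/279690) - 433478*(-1/653) = 128/9323 + 433478/653 = 4041398978/6087919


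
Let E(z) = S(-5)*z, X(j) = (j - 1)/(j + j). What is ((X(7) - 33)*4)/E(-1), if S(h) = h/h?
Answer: 912/7 ≈ 130.29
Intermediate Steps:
S(h) = 1
X(j) = (-1 + j)/(2*j) (X(j) = (-1 + j)/((2*j)) = (-1 + j)*(1/(2*j)) = (-1 + j)/(2*j))
E(z) = z (E(z) = 1*z = z)
((X(7) - 33)*4)/E(-1) = (((½)*(-1 + 7)/7 - 33)*4)/(-1) = (((½)*(⅐)*6 - 33)*4)*(-1) = ((3/7 - 33)*4)*(-1) = -228/7*4*(-1) = -912/7*(-1) = 912/7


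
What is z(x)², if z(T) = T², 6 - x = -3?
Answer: 6561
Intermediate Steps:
x = 9 (x = 6 - 1*(-3) = 6 + 3 = 9)
z(x)² = (9²)² = 81² = 6561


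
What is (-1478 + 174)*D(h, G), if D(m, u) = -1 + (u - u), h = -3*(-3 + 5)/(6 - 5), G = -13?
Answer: 1304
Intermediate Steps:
h = -6 (h = -6/1 = -6 ≈ -6.0000)
D(m, u) = -1 (D(m, u) = -1 + 0 = -1)
(-1478 + 174)*D(h, G) = (-1478 + 174)*(-1) = -1304*(-1) = 1304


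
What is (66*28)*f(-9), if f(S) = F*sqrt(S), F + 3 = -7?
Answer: -55440*I ≈ -55440.0*I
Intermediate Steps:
F = -10 (F = -3 - 7 = -10)
f(S) = -10*sqrt(S)
(66*28)*f(-9) = (66*28)*(-30*I) = 1848*(-30*I) = -55440*I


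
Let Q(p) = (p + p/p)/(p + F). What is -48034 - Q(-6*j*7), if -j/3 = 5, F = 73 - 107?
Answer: -28628895/596 ≈ -48035.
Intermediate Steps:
F = -34
j = -15 (j = -3*5 = -15)
Q(p) = (1 + p)/(-34 + p) (Q(p) = (p + p/p)/(p - 34) = (p + 1)/(-34 + p) = (1 + p)/(-34 + p))
-48034 - Q(-6*j*7) = -48034 - (1 - 6*(-15)*7)/(-34 - 6*(-15)*7) = -48034 - (1 + 90*7)/(-34 + 90*7) = -48034 - (1 + 630)/(-34 + 630) = -48034 - 631/596 = -28628895/596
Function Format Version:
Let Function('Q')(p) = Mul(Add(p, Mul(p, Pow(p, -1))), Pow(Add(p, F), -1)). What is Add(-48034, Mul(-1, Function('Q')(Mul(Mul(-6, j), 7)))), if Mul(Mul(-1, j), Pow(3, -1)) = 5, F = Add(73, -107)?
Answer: Rational(-28628895, 596) ≈ -48035.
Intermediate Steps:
F = -34
j = -15 (j = Mul(-3, 5) = -15)
Function('Q')(p) = Mul(Pow(Add(-34, p), -1), Add(1, p)) (Function('Q')(p) = Mul(Add(p, Mul(p, Pow(p, -1))), Pow(Add(p, -34), -1)) = Mul(Add(p, 1), Pow(Add(-34, p), -1)) = Mul(Add(1, p), Pow(Add(-34, p), -1)) = Mul(Pow(Add(-34, p), -1), Add(1, p)))
Add(-48034, Mul(-1, Function('Q')(Mul(Mul(-6, j), 7)))) = Add(-48034, Mul(-1, Mul(Pow(Add(-34, Mul(Mul(-6, -15), 7)), -1), Add(1, Mul(Mul(-6, -15), 7))))) = Add(-48034, Mul(-1, Mul(Pow(Add(-34, Mul(90, 7)), -1), Add(1, Mul(90, 7))))) = Add(-48034, Mul(-1, Mul(Pow(Add(-34, 630), -1), Add(1, 630)))) = Add(-48034, Mul(-1, Mul(Pow(596, -1), 631))) = Add(-48034, Mul(-1, Mul(Rational(1, 596), 631))) = Add(-48034, Mul(-1, Rational(631, 596))) = Add(-48034, Rational(-631, 596)) = Rational(-28628895, 596)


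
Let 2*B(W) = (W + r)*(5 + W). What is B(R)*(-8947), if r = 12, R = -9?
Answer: 53682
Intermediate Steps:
B(W) = (5 + W)*(12 + W)/2 (B(W) = ((W + 12)*(5 + W))/2 = ((12 + W)*(5 + W))/2 = ((5 + W)*(12 + W))/2 = (5 + W)*(12 + W)/2)
B(R)*(-8947) = (30 + (1/2)*(-9)**2 + (17/2)*(-9))*(-8947) = (30 + (1/2)*81 - 153/2)*(-8947) = (30 + 81/2 - 153/2)*(-8947) = -6*(-8947) = 53682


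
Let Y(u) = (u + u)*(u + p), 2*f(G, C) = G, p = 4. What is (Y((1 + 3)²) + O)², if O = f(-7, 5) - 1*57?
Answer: 1343281/4 ≈ 3.3582e+5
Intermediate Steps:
f(G, C) = G/2
Y(u) = 2*u*(4 + u) (Y(u) = (u + u)*(u + 4) = (2*u)*(4 + u) = 2*u*(4 + u))
O = -121/2 (O = (½)*(-7) - 1*57 = -7/2 - 57 = -121/2 ≈ -60.500)
(Y((1 + 3)²) + O)² = (2*(1 + 3)²*(4 + (1 + 3)²) - 121/2)² = (2*4²*(4 + 4²) - 121/2)² = (2*16*(4 + 16) - 121/2)² = (2*16*20 - 121/2)² = (640 - 121/2)² = (1159/2)² = 1343281/4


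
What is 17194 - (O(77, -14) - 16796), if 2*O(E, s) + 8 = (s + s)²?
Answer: 33602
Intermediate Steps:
O(E, s) = -4 + 2*s² (O(E, s) = -4 + (s + s)²/2 = -4 + (2*s)²/2 = -4 + (4*s²)/2 = -4 + 2*s²)
17194 - (O(77, -14) - 16796) = 17194 - ((-4 + 2*(-14)²) - 16796) = 17194 - ((-4 + 2*196) - 16796) = 17194 - ((-4 + 392) - 16796) = 17194 - (388 - 16796) = 17194 - 1*(-16408) = 17194 + 16408 = 33602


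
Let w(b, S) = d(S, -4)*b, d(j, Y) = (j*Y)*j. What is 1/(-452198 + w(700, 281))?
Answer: -1/221542998 ≈ -4.5138e-9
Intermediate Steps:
d(j, Y) = Y*j**2 (d(j, Y) = (Y*j)*j = Y*j**2)
w(b, S) = -4*b*S**2 (w(b, S) = (-4*S**2)*b = -4*b*S**2)
1/(-452198 + w(700, 281)) = 1/(-452198 - 4*700*281**2) = 1/(-452198 - 4*700*78961) = 1/(-452198 - 221090800) = 1/(-221542998) = -1/221542998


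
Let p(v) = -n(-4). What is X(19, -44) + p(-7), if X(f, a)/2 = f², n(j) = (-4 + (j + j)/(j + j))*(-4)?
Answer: 710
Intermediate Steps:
n(j) = 12 (n(j) = (-4 + (2*j)/((2*j)))*(-4) = (-4 + (2*j)*(1/(2*j)))*(-4) = (-4 + 1)*(-4) = -3*(-4) = 12)
X(f, a) = 2*f²
p(v) = -12 (p(v) = -1*12 = -12)
X(19, -44) + p(-7) = 2*19² - 12 = 2*361 - 12 = 722 - 12 = 710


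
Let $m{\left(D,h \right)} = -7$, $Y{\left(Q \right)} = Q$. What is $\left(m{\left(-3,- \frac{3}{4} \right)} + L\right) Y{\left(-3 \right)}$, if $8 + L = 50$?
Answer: $-105$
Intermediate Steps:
$L = 42$ ($L = -8 + 50 = 42$)
$\left(m{\left(-3,- \frac{3}{4} \right)} + L\right) Y{\left(-3 \right)} = \left(-7 + 42\right) \left(-3\right) = 35 \left(-3\right) = -105$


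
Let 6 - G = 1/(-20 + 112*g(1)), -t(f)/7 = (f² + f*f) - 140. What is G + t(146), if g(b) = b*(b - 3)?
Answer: -72574871/244 ≈ -2.9744e+5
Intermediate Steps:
g(b) = b*(-3 + b)
t(f) = 980 - 14*f² (t(f) = -7*((f² + f*f) - 140) = -7*((f² + f²) - 140) = -7*(2*f² - 140) = -7*(-140 + 2*f²) = 980 - 14*f²)
G = 1465/244 (G = 6 - 1/(-20 + 112*(1*(-3 + 1))) = 6 - 1/(-20 + 112*(1*(-2))) = 6 - 1/(-20 + 112*(-2)) = 6 - 1/(-20 - 224) = 6 - 1/(-244) = 6 - 1*(-1/244) = 6 + 1/244 = 1465/244 ≈ 6.0041)
G + t(146) = 1465/244 + (980 - 14*146²) = 1465/244 + (980 - 14*21316) = 1465/244 + (980 - 298424) = 1465/244 - 297444 = -72574871/244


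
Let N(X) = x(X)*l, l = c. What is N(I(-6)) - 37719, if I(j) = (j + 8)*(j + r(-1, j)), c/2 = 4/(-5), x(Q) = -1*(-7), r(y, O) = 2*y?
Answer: -188651/5 ≈ -37730.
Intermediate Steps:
x(Q) = 7
c = -8/5 (c = 2*(4/(-5)) = 2*(4*(-⅕)) = 2*(-⅘) = -8/5 ≈ -1.6000)
I(j) = (-2 + j)*(8 + j) (I(j) = (j + 8)*(j + 2*(-1)) = (8 + j)*(j - 2) = (8 + j)*(-2 + j) = (-2 + j)*(8 + j))
l = -8/5 ≈ -1.6000
N(X) = -56/5 (N(X) = 7*(-8/5) = -56/5)
N(I(-6)) - 37719 = -56/5 - 37719 = -188651/5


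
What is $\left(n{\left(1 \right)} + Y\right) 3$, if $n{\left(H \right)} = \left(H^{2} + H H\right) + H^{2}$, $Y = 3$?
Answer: $18$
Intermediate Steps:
$n{\left(H \right)} = 3 H^{2}$ ($n{\left(H \right)} = \left(H^{2} + H^{2}\right) + H^{2} = 2 H^{2} + H^{2} = 3 H^{2}$)
$\left(n{\left(1 \right)} + Y\right) 3 = \left(3 \cdot 1^{2} + 3\right) 3 = \left(3 \cdot 1 + 3\right) 3 = \left(3 + 3\right) 3 = 6 \cdot 3 = 18$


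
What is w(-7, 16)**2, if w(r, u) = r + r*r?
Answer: 1764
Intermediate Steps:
w(r, u) = r + r**2
w(-7, 16)**2 = (-7*(1 - 7))**2 = (-7*(-6))**2 = 42**2 = 1764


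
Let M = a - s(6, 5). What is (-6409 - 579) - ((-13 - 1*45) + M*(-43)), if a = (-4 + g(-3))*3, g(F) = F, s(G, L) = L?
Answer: -8048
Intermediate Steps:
a = -21 (a = (-4 - 3)*3 = -7*3 = -21)
M = -26 (M = -21 - 1*5 = -21 - 5 = -26)
(-6409 - 579) - ((-13 - 1*45) + M*(-43)) = (-6409 - 579) - ((-13 - 1*45) - 26*(-43)) = -6988 - ((-13 - 45) + 1118) = -6988 - (-58 + 1118) = -6988 - 1*1060 = -6988 - 1060 = -8048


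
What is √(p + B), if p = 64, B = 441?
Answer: √505 ≈ 22.472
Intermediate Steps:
√(p + B) = √(64 + 441) = √505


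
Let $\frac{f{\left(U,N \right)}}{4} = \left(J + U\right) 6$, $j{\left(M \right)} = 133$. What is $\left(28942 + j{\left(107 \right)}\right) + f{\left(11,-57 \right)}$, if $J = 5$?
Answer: $29459$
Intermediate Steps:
$f{\left(U,N \right)} = 120 + 24 U$ ($f{\left(U,N \right)} = 4 \left(5 + U\right) 6 = 4 \left(30 + 6 U\right) = 120 + 24 U$)
$\left(28942 + j{\left(107 \right)}\right) + f{\left(11,-57 \right)} = \left(28942 + 133\right) + \left(120 + 24 \cdot 11\right) = 29075 + \left(120 + 264\right) = 29075 + 384 = 29459$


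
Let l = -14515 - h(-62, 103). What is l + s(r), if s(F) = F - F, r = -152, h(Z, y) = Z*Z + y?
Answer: -18462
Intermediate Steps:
h(Z, y) = y + Z² (h(Z, y) = Z² + y = y + Z²)
s(F) = 0
l = -18462 (l = -14515 - (103 + (-62)²) = -14515 - (103 + 3844) = -14515 - 1*3947 = -14515 - 3947 = -18462)
l + s(r) = -18462 + 0 = -18462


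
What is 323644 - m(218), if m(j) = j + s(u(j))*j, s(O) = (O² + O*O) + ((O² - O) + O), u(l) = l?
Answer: -30757270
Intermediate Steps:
s(O) = 3*O² (s(O) = (O² + O²) + O² = 2*O² + O² = 3*O²)
m(j) = j + 3*j³ (m(j) = j + (3*j²)*j = j + 3*j³)
323644 - m(218) = 323644 - (218 + 3*218³) = 323644 - (218 + 3*10360232) = 323644 - (218 + 31080696) = 323644 - 1*31080914 = 323644 - 31080914 = -30757270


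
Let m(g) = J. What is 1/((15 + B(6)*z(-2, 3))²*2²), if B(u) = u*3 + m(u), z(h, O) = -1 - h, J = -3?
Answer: 1/3600 ≈ 0.00027778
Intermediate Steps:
m(g) = -3
B(u) = -3 + 3*u (B(u) = u*3 - 3 = 3*u - 3 = -3 + 3*u)
1/((15 + B(6)*z(-2, 3))²*2²) = 1/((15 + (-3 + 3*6)*(-1 - 1*(-2)))²*2²) = 1/((15 + (-3 + 18)*(-1 + 2))²*4) = 1/((15 + 15*1)²*4) = 1/((15 + 15)²*4) = 1/(30²*4) = 1/(900*4) = 1/3600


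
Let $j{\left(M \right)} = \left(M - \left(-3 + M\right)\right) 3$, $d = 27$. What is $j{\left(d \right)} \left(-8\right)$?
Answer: $-72$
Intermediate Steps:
$j{\left(M \right)} = 9$ ($j{\left(M \right)} = 3 \cdot 3 = 9$)
$j{\left(d \right)} \left(-8\right) = 9 \left(-8\right) = -72$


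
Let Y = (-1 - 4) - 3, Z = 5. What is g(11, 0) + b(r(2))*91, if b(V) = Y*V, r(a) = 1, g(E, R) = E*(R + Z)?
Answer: -673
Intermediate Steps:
g(E, R) = E*(5 + R) (g(E, R) = E*(R + 5) = E*(5 + R))
Y = -8 (Y = -5 - 3 = -8)
b(V) = -8*V
g(11, 0) + b(r(2))*91 = 11*(5 + 0) - 8*1*91 = 11*5 - 8*91 = 55 - 728 = -673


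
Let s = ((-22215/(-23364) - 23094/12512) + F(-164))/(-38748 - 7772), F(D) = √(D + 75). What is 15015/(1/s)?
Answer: 991953599/3434143616 - 3003*I*√89/9304 ≈ 0.28885 - 3.045*I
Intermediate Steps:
F(D) = √(75 + D)
s = 10900589/566633696640 - I*√89/46520 (s = ((-22215/(-23364) - 23094/12512) + √(75 - 164))/(-38748 - 7772) = ((-22215*(-1/23364) - 23094*1/12512) + √(-89))/(-46520) = ((7405/7788 - 11547/6256) + I*√89)*(-1/46520) = (-10900589/12180432 + I*√89)*(-1/46520) = 10900589/566633696640 - I*√89/46520 ≈ 1.9237e-5 - 0.00020279*I)
15015/(1/s) = 15015/(1/(10900589/566633696640 - I*√89/46520)) = 15015*(10900589/566633696640 - I*√89/46520) = 991953599/3434143616 - 3003*I*√89/9304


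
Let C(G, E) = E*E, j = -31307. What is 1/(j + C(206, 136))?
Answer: -1/12811 ≈ -7.8058e-5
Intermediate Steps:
C(G, E) = E**2
1/(j + C(206, 136)) = 1/(-31307 + 136**2) = 1/(-31307 + 18496) = 1/(-12811) = -1/12811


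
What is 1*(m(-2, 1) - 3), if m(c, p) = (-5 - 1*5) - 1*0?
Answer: -13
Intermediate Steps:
m(c, p) = -10 (m(c, p) = (-5 - 5) + 0 = -10 + 0 = -10)
1*(m(-2, 1) - 3) = 1*(-10 - 3) = 1*(-13) = -13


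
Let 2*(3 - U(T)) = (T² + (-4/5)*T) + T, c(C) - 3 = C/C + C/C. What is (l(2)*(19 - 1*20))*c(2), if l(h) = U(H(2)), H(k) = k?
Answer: -4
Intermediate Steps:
c(C) = 5 (c(C) = 3 + (C/C + C/C) = 3 + (1 + 1) = 3 + 2 = 5)
U(T) = 3 - T²/2 - T/10 (U(T) = 3 - ((T² + (-4/5)*T) + T)/2 = 3 - ((T² + (-4*⅕)*T) + T)/2 = 3 - ((T² - 4*T/5) + T)/2 = 3 - (T² + T/5)/2 = 3 + (-T²/2 - T/10) = 3 - T²/2 - T/10)
l(h) = ⅘ (l(h) = 3 - ½*2² - ⅒*2 = 3 - ½*4 - ⅕ = 3 - 2 - ⅕ = ⅘)
(l(2)*(19 - 1*20))*c(2) = (4*(19 - 1*20)/5)*5 = (4*(19 - 20)/5)*5 = ((⅘)*(-1))*5 = -⅘*5 = -4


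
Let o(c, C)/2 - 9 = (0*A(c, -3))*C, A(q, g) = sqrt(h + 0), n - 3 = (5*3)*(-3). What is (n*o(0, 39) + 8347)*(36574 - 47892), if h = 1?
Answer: -85914938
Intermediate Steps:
n = -42 (n = 3 + (5*3)*(-3) = 3 + 15*(-3) = 3 - 45 = -42)
A(q, g) = 1 (A(q, g) = sqrt(1 + 0) = sqrt(1) = 1)
o(c, C) = 18 (o(c, C) = 18 + 2*((0*1)*C) = 18 + 2*(0*C) = 18 + 2*0 = 18 + 0 = 18)
(n*o(0, 39) + 8347)*(36574 - 47892) = (-42*18 + 8347)*(36574 - 47892) = (-756 + 8347)*(-11318) = 7591*(-11318) = -85914938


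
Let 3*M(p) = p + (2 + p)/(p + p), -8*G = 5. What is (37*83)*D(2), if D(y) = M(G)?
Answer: -70633/40 ≈ -1765.8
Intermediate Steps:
G = -5/8 (G = -⅛*5 = -5/8 ≈ -0.62500)
M(p) = p/3 + (2 + p)/(6*p) (M(p) = (p + (2 + p)/(p + p))/3 = (p + (2 + p)/((2*p)))/3 = (p + (2 + p)*(1/(2*p)))/3 = (p + (2 + p)/(2*p))/3 = p/3 + (2 + p)/(6*p))
D(y) = -23/40 (D(y) = (2 - 5*(1 + 2*(-5/8))/8)/(6*(-5/8)) = (⅙)*(-8/5)*(2 - 5*(1 - 5/4)/8) = (⅙)*(-8/5)*(2 - 5/8*(-¼)) = (⅙)*(-8/5)*(2 + 5/32) = (⅙)*(-8/5)*(69/32) = -23/40)
(37*83)*D(2) = (37*83)*(-23/40) = 3071*(-23/40) = -70633/40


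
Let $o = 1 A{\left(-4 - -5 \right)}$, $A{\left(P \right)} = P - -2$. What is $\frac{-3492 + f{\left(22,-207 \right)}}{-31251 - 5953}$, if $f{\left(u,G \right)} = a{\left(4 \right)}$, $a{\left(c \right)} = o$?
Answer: $\frac{3489}{37204} \approx 0.09378$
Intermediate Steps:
$A{\left(P \right)} = 2 + P$ ($A{\left(P \right)} = P + 2 = 2 + P$)
$o = 3$ ($o = 1 \left(2 - -1\right) = 1 \left(2 + \left(-4 + 5\right)\right) = 1 \left(2 + 1\right) = 1 \cdot 3 = 3$)
$a{\left(c \right)} = 3$
$f{\left(u,G \right)} = 3$
$\frac{-3492 + f{\left(22,-207 \right)}}{-31251 - 5953} = \frac{-3492 + 3}{-31251 - 5953} = - \frac{3489}{-37204} = \left(-3489\right) \left(- \frac{1}{37204}\right) = \frac{3489}{37204}$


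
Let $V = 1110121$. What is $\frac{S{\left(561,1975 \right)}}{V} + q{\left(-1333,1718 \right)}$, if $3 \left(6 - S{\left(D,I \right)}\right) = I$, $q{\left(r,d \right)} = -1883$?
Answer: $- \frac{6271075486}{3330363} \approx -1883.0$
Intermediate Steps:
$S{\left(D,I \right)} = 6 - \frac{I}{3}$
$\frac{S{\left(561,1975 \right)}}{V} + q{\left(-1333,1718 \right)} = \frac{6 - \frac{1975}{3}}{1110121} - 1883 = \left(6 - \frac{1975}{3}\right) \frac{1}{1110121} - 1883 = \left(- \frac{1957}{3}\right) \frac{1}{1110121} - 1883 = - \frac{1957}{3330363} - 1883 = - \frac{6271075486}{3330363}$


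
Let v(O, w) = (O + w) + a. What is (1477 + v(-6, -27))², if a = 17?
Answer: 2134521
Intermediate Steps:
v(O, w) = 17 + O + w (v(O, w) = (O + w) + 17 = 17 + O + w)
(1477 + v(-6, -27))² = (1477 + (17 - 6 - 27))² = (1477 - 16)² = 1461² = 2134521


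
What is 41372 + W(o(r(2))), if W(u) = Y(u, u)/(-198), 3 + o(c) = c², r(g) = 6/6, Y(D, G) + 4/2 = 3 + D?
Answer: 8191657/198 ≈ 41372.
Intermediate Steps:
Y(D, G) = 1 + D (Y(D, G) = -2 + (3 + D) = 1 + D)
r(g) = 1 (r(g) = 6*(⅙) = 1)
o(c) = -3 + c²
W(u) = -1/198 - u/198 (W(u) = (1 + u)/(-198) = (1 + u)*(-1/198) = -1/198 - u/198)
41372 + W(o(r(2))) = 41372 + (-1/198 - (-3 + 1²)/198) = 41372 + (-1/198 - (-3 + 1)/198) = 41372 + (-1/198 - 1/198*(-2)) = 41372 + (-1/198 + 1/99) = 41372 + 1/198 = 8191657/198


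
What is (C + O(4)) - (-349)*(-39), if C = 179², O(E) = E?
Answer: 18434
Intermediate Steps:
C = 32041
(C + O(4)) - (-349)*(-39) = (32041 + 4) - (-349)*(-39) = 32045 - 1*13611 = 32045 - 13611 = 18434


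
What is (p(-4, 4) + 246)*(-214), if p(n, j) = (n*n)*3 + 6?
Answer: -64200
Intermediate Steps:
p(n, j) = 6 + 3*n² (p(n, j) = n²*3 + 6 = 3*n² + 6 = 6 + 3*n²)
(p(-4, 4) + 246)*(-214) = ((6 + 3*(-4)²) + 246)*(-214) = ((6 + 3*16) + 246)*(-214) = ((6 + 48) + 246)*(-214) = (54 + 246)*(-214) = 300*(-214) = -64200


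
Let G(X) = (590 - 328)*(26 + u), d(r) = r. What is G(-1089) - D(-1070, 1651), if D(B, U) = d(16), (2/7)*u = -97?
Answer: -82153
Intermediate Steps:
u = -679/2 (u = (7/2)*(-97) = -679/2 ≈ -339.50)
D(B, U) = 16
G(X) = -82137 (G(X) = (590 - 328)*(26 - 679/2) = 262*(-627/2) = -82137)
G(-1089) - D(-1070, 1651) = -82137 - 1*16 = -82137 - 16 = -82153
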